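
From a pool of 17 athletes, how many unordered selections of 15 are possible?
C(17,15) = 17!/(15!×2!) = 136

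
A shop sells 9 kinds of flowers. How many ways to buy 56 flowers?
C(56+9-1, 9-1) = C(64, 8) = 4426165368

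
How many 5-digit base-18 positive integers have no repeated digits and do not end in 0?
Last digit: 17 nonzero choices. First digit: 16 (nonzero, ≠last). Middle 3: P(16,3) = 3360. Total = 913920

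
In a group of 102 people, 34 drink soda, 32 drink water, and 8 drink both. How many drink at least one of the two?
|A∪B| = |A| + |B| - |A∩B| = 34 + 32 - 8 = 58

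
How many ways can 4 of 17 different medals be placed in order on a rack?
P(17,4) = 17!/(17-4)! = 57120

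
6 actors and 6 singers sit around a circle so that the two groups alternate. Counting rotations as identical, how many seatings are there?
Fix one of the actors: (6-1)! ways for the remaining actors, × 6! ways for the singers = 120 × 720 = 86400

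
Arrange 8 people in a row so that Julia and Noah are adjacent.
Treat as block: (8-1)! × 2! = 5040 × 2 = 10080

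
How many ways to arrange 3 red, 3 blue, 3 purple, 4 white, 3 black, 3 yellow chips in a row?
19! / (3! × 3! × 3! × 4! × 3! × 3!) = 651819168000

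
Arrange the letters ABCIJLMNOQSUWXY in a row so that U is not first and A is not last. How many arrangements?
By inclusion-exclusion: 15! - 2×(15-1)! + (15-2)! = 1307674368000 - 174356582400 + 6227020800 = 1139544806400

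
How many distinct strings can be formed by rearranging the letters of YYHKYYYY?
8! / (6! × 1! × 1!) = 56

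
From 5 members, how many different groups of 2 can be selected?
C(5,2) = 5!/(2!×3!) = 10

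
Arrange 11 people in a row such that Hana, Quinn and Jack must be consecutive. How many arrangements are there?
Treat the 3 as one block: (11-3+1)! × 3! = 362880 × 6 = 2177280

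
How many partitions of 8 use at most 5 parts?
By conjugation, equals partitions of 8 into parts ≤ 5. Let r_j(i) = number of partitions of i into parts ≤ j, for i = 0..8. r_1(i) = 1 for all i; r_j(i) = r_{j-1}(i) + r_j(i-j). Rows j = 2..5: ≤2: 1 1 2 2 3 3 4 4 5; ≤3: 1 1 2 3 4 5 7 8 10; ≤4: 1 1 2 3 5 6 9 11 15; ≤5: 1 1 2 3 5 7 10 13 18. r_5(8) = 18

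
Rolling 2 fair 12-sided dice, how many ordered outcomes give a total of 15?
Coefficient of x^15 in (x + x² + ... + x^12)^2. By inclusion-exclusion on dice exceeding 12: Σ_j (-1)^j C(2,j)·C(15-1-12j, 1) = C(2,0)·C(14,1) - C(2,1)·C(2,1) = 1·14 - 2·2 = 10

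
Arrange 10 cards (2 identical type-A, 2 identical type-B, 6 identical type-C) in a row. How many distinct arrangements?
10! / (2! × 2! × 6!) = 1260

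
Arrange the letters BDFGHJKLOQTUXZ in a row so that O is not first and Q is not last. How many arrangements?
By inclusion-exclusion: 14! - 2×(14-1)! + (14-2)! = 87178291200 - 12454041600 + 479001600 = 75203251200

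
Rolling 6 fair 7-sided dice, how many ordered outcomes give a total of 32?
Coefficient of x^32 in (x + x² + ... + x^7)^6. By inclusion-exclusion on dice exceeding 7: Σ_j (-1)^j C(6,j)·C(32-1-7j, 5) = C(6,0)·C(31,5) - C(6,1)·C(24,5) + C(6,2)·C(17,5) - C(6,3)·C(10,5) = 1·169911 - 6·42504 + 15·6188 - 20·252 = 2667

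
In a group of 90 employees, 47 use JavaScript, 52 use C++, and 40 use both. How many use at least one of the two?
|A∪B| = |A| + |B| - |A∩B| = 47 + 52 - 40 = 59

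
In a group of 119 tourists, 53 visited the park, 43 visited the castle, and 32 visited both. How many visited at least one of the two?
|A∪B| = |A| + |B| - |A∩B| = 53 + 43 - 32 = 64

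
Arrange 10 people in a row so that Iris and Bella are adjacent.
Treat as block: (10-1)! × 2! = 362880 × 2 = 725760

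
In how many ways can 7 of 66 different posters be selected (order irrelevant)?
C(66,7) = 66!/(7!×59!) = 778789440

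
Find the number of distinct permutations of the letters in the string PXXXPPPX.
8! / (4! × 4!) = 70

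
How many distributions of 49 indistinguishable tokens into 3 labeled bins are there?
C(49+3-1, 3-1) = C(51, 2) = 1275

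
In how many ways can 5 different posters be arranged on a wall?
5! = 120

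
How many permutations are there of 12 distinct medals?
12! = 479001600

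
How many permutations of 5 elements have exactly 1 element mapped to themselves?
Choose the 1 fixed point C(5,1) = 5, derange the rest: !4 = Σ_{j=0}^{4} (-1)^j·4!/j! = 24 - 24 + 12 - 4 + 1 = 9. Product = 5 × 9 = 45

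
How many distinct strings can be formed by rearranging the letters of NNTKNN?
6! / (1! × 4! × 1!) = 30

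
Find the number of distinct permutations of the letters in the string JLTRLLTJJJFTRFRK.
16! / (3! × 3! × 2! × 1! × 3! × 4!) = 2018016000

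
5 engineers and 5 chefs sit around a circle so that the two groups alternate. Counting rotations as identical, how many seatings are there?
Fix one of the engineers: (5-1)! ways for the remaining engineers, × 5! ways for the chefs = 24 × 120 = 2880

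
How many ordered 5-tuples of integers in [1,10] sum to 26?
Coefficient of x^26 in (x + x² + ... + x^10)^5. By inclusion-exclusion on dice exceeding 10: Σ_j (-1)^j C(5,j)·C(26-1-10j, 4) = C(5,0)·C(25,4) - C(5,1)·C(15,4) + C(5,2)·C(5,4) = 1·12650 - 5·1365 + 10·5 = 5875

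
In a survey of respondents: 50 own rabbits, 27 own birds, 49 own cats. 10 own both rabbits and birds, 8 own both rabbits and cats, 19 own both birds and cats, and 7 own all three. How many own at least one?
|A∪B∪C| = 50+27+49-10-8-19+7 = 96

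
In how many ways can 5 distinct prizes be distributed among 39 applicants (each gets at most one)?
P(39,5) = 39!/(39-5)! = 69090840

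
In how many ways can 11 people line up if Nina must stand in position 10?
Fix one position: (11-1)! = 3628800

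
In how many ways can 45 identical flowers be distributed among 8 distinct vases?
C(45+8-1, 8-1) = C(52, 7) = 133784560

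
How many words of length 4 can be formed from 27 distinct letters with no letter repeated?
P(27,4) = 27!/(27-4)! = 421200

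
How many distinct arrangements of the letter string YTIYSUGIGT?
10! / (2! × 2! × 1! × 2! × 2! × 1!) = 226800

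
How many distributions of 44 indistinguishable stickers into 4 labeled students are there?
C(44+4-1, 4-1) = C(47, 3) = 16215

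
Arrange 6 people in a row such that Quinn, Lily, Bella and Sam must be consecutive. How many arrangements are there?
Treat the 4 as one block: (6-4+1)! × 4! = 6 × 24 = 144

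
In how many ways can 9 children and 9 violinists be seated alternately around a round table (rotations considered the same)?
Fix one of the children: (9-1)! ways for the remaining children, × 9! ways for the violinists = 40320 × 362880 = 14631321600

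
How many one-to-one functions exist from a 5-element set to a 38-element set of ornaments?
P(38,5) = 38!/(38-5)! = 60233040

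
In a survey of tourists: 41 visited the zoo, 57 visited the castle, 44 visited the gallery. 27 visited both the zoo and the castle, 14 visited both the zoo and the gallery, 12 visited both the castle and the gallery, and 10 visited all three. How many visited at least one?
|A∪B∪C| = 41+57+44-27-14-12+10 = 99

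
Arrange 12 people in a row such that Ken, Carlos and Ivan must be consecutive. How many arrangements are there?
Treat the 3 as one block: (12-3+1)! × 3! = 3628800 × 6 = 21772800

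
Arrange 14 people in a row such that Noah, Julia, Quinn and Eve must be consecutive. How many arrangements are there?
Treat the 4 as one block: (14-4+1)! × 4! = 39916800 × 24 = 958003200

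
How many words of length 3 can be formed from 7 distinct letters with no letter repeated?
P(7,3) = 7!/(7-3)! = 210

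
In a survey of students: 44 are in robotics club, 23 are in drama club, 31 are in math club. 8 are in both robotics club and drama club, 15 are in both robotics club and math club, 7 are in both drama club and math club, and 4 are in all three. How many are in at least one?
|A∪B∪C| = 44+23+31-8-15-7+4 = 72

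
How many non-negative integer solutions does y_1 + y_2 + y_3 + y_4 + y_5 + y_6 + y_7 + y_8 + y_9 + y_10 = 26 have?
C(26+10-1, 10-1) = C(35, 9) = 70607460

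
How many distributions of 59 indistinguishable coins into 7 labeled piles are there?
C(59+7-1, 7-1) = C(65, 6) = 82598880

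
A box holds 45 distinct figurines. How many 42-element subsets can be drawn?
C(45,42) = 45!/(42!×3!) = 14190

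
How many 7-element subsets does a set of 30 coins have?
C(30,7) = 30!/(7!×23!) = 2035800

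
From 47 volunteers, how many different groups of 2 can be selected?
C(47,2) = 47!/(2!×45!) = 1081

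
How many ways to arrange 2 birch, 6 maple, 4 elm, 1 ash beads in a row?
13! / (2! × 6! × 4! × 1!) = 180180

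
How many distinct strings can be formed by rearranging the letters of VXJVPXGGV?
9! / (2! × 1! × 2! × 3! × 1!) = 15120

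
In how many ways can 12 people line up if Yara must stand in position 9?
Fix one position: (12-1)! = 39916800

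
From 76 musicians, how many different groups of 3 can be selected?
C(76,3) = 76!/(3!×73!) = 70300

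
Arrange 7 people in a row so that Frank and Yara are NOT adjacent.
Total - adjacent = 7! - (7-1)!×2 = 5040 - 1440 = 3600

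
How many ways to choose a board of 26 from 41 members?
C(41,26) = 41!/(26!×15!) = 63432274896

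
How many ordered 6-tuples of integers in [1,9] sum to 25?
Coefficient of x^25 in (x + x² + ... + x^9)^6. By inclusion-exclusion on dice exceeding 9: Σ_j (-1)^j C(6,j)·C(25-1-9j, 5) = C(6,0)·C(24,5) - C(6,1)·C(15,5) + C(6,2)·C(6,5) = 1·42504 - 6·3003 + 15·6 = 24576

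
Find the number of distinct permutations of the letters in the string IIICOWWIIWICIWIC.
16! / (8! × 4! × 3! × 1!) = 3603600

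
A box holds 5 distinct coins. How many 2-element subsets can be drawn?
C(5,2) = 5!/(2!×3!) = 10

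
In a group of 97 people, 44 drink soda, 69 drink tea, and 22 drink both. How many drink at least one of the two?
|A∪B| = |A| + |B| - |A∩B| = 44 + 69 - 22 = 91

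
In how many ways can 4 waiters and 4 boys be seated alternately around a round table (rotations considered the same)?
Fix one of the waiters: (4-1)! ways for the remaining waiters, × 4! ways for the boys = 6 × 24 = 144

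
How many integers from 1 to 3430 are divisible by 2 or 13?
⌊3430/2⌋ + ⌊3430/13⌋ - ⌊3430/26⌋ = 1715 + 263 - 131 = 1847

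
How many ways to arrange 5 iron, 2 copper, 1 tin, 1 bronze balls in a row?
9! / (5! × 2! × 1! × 1!) = 1512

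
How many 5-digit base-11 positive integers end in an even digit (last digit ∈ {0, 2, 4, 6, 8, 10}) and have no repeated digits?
Last∈{0,2,4,6,8,10}. Last=0: 5040. Last nonzero: 5×9×P(9,3) = 22680. Total = 27720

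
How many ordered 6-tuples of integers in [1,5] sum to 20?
Coefficient of x^20 in (x + x² + ... + x^5)^6. By inclusion-exclusion on dice exceeding 5: Σ_j (-1)^j C(6,j)·C(20-1-5j, 5) = C(6,0)·C(19,5) - C(6,1)·C(14,5) + C(6,2)·C(9,5) = 1·11628 - 6·2002 + 15·126 = 1506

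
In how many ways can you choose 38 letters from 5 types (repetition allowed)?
C(38+5-1, 5-1) = C(42, 4) = 111930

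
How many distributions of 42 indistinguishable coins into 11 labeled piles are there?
C(42+11-1, 11-1) = C(52, 10) = 15820024220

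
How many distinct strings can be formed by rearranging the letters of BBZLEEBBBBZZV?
13! / (1! × 2! × 6! × 3! × 1!) = 720720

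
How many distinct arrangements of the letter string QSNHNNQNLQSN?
12! / (2! × 1! × 3! × 1! × 5!) = 332640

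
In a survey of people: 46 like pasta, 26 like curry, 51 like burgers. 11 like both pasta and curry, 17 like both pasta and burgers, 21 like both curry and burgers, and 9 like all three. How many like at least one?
|A∪B∪C| = 46+26+51-11-17-21+9 = 83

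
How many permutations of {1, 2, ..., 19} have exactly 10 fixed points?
Choose the 10 fixed points C(19,10) = 92378, derange the rest: !9 = Σ_{j=0}^{9} (-1)^j·9!/j! = 362880 - 362880 + 181440 - 60480 + 15120 - 3024 + 504 - 72 + 9 - 1 = 133496. Product = 92378 × 133496 = 12332093488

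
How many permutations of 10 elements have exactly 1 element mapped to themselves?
Choose the 1 fixed point C(10,1) = 10, derange the rest: !9 = Σ_{j=0}^{9} (-1)^j·9!/j! = 362880 - 362880 + 181440 - 60480 + 15120 - 3024 + 504 - 72 + 9 - 1 = 133496. Product = 10 × 133496 = 1334960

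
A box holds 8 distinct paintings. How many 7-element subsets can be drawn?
C(8,7) = 8!/(7!×1!) = 8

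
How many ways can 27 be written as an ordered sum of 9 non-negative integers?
C(27+9-1, 9-1) = C(35, 8) = 23535820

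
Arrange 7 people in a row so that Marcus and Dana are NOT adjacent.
Total - adjacent = 7! - (7-1)!×2 = 5040 - 1440 = 3600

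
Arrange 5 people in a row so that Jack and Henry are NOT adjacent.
Total - adjacent = 5! - (5-1)!×2 = 120 - 48 = 72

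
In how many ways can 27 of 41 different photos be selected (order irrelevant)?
C(41,27) = 41!/(27!×14!) = 35240152720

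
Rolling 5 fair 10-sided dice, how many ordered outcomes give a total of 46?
Coefficient of x^46 in (x + x² + ... + x^10)^5. By inclusion-exclusion on dice exceeding 10: Σ_j (-1)^j C(5,j)·C(46-1-10j, 4) = C(5,0)·C(45,4) - C(5,1)·C(35,4) + C(5,2)·C(25,4) - C(5,3)·C(15,4) + C(5,4)·C(5,4) = 1·148995 - 5·52360 + 10·12650 - 10·1365 + 5·5 = 70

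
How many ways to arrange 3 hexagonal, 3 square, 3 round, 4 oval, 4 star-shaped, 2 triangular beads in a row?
19! / (3! × 3! × 3! × 4! × 4! × 2!) = 488864376000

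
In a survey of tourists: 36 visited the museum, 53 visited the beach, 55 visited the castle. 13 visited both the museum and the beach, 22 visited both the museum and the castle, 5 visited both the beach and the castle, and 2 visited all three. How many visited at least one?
|A∪B∪C| = 36+53+55-13-22-5+2 = 106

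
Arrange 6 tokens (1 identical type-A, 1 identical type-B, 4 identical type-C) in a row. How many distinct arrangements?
6! / (1! × 1! × 4!) = 30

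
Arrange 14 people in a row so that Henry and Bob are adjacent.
Treat as block: (14-1)! × 2! = 6227020800 × 2 = 12454041600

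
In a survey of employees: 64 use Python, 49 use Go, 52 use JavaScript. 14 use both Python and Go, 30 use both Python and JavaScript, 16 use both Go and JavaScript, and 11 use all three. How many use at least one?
|A∪B∪C| = 64+49+52-14-30-16+11 = 116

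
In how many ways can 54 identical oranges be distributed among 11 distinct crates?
C(54+11-1, 11-1) = C(64, 10) = 151473214816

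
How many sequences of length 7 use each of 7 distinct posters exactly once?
7! = 5040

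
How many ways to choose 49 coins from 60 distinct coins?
C(60,49) = 60!/(49!×11!) = 342700125300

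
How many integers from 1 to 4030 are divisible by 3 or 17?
⌊4030/3⌋ + ⌊4030/17⌋ - ⌊4030/51⌋ = 1343 + 237 - 79 = 1501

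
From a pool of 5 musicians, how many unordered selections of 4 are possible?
C(5,4) = 5!/(4!×1!) = 5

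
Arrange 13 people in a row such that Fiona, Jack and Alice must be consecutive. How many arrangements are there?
Treat the 3 as one block: (13-3+1)! × 3! = 39916800 × 6 = 239500800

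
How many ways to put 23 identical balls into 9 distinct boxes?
C(23+9-1, 9-1) = C(31, 8) = 7888725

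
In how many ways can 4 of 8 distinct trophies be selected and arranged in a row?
P(8,4) = 8!/(8-4)! = 1680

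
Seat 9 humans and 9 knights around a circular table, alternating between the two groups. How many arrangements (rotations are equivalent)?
Fix one of the humans: (9-1)! ways for the remaining humans, × 9! ways for the knights = 40320 × 362880 = 14631321600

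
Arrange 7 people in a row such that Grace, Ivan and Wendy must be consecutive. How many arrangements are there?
Treat the 3 as one block: (7-3+1)! × 3! = 120 × 6 = 720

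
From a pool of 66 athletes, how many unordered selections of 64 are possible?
C(66,64) = 66!/(64!×2!) = 2145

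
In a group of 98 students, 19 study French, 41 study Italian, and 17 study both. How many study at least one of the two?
|A∪B| = |A| + |B| - |A∩B| = 19 + 41 - 17 = 43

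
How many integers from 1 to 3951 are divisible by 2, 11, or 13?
⌊3951/2⌋+⌊3951/11⌋+⌊3951/13⌋ - ⌊3951/22⌋-⌊3951/26⌋-⌊3951/143⌋ + ⌊3951/286⌋ = 1975+359+303 - 179-151-27 + 13 = 2293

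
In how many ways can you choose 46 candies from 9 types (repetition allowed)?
C(46+9-1, 9-1) = C(54, 8) = 1040465790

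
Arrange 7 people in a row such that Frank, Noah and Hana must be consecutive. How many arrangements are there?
Treat the 3 as one block: (7-3+1)! × 3! = 120 × 6 = 720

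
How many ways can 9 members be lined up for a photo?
9! = 362880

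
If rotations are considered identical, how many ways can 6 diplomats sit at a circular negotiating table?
Circular: fix one position, arrange the rest. (6-1)! = 120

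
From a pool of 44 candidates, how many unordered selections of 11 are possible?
C(44,11) = 44!/(11!×33!) = 7669339132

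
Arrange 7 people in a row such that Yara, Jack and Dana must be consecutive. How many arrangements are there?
Treat the 3 as one block: (7-3+1)! × 3! = 120 × 6 = 720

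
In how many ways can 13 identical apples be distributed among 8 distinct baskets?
C(13+8-1, 8-1) = C(20, 7) = 77520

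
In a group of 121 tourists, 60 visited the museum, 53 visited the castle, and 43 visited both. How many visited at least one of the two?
|A∪B| = |A| + |B| - |A∩B| = 60 + 53 - 43 = 70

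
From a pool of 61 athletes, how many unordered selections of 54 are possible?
C(61,54) = 61!/(54!×7!) = 436270780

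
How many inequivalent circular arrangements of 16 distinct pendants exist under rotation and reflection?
(16-1)!/2 = 1307674368000/2 = 653837184000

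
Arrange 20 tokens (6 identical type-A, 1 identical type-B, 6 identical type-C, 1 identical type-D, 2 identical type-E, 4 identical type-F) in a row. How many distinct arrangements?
20! / (6! × 1! × 6! × 1! × 2! × 4!) = 97772875200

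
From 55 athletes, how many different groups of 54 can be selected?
C(55,54) = 55!/(54!×1!) = 55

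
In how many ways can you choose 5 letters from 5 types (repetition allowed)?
C(5+5-1, 5-1) = C(9, 4) = 126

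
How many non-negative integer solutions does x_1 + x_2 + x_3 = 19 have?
C(19+3-1, 3-1) = C(21, 2) = 210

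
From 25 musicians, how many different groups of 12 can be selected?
C(25,12) = 25!/(12!×13!) = 5200300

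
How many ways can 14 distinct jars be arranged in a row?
14! = 87178291200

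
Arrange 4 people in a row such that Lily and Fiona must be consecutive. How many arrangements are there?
Treat the 2 as one block: (4-2+1)! × 2! = 6 × 2 = 12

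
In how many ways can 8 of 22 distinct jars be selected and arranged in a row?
P(22,8) = 22!/(22-8)! = 12893126400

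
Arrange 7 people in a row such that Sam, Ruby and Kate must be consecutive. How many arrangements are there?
Treat the 3 as one block: (7-3+1)! × 3! = 120 × 6 = 720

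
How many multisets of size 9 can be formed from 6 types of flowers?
C(9+6-1, 6-1) = C(14, 5) = 2002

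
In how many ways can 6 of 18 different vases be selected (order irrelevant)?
C(18,6) = 18!/(6!×12!) = 18564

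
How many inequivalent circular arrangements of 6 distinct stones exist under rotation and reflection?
(6-1)!/2 = 120/2 = 60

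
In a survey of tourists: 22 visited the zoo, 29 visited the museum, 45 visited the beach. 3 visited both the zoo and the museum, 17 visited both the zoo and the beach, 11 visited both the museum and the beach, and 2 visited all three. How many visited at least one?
|A∪B∪C| = 22+29+45-3-17-11+2 = 67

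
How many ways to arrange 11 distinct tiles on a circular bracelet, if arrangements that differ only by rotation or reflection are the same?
(11-1)!/2 = 3628800/2 = 1814400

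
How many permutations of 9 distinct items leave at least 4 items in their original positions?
Exactly j fixed points: C(9,j)·!(9-j); sum over j ≥ 4 (derangement numbers via !m = (m-1)·(!(m-1) + !(m-2)): !0..!5 = 1, 0, 1, 2, 9, 44). Σ_{j=4}^{9} C(9,j)·!(9-j) = C(9,4)·!5 + C(9,5)·!4 + C(9,6)·!3 + C(9,7)·!2 + C(9,8)·!1 + C(9,9)·!0 = 126·44 + 126·9 + 84·2 + 36·1 + 9·0 + 1·1 = 6883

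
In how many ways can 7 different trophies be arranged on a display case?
7! = 5040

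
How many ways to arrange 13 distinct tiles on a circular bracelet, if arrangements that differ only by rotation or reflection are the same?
(13-1)!/2 = 479001600/2 = 239500800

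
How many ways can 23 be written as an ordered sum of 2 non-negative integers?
C(23+2-1, 2-1) = C(24, 1) = 24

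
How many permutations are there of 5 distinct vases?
5! = 120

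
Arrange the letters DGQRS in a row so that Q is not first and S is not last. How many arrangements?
By inclusion-exclusion: 5! - 2×(5-1)! + (5-2)! = 120 - 48 + 6 = 78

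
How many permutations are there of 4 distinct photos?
4! = 24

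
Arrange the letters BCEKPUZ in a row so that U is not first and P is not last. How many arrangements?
By inclusion-exclusion: 7! - 2×(7-1)! + (7-2)! = 5040 - 1440 + 120 = 3720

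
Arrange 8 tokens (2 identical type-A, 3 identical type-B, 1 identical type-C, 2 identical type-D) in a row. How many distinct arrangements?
8! / (2! × 3! × 1! × 2!) = 1680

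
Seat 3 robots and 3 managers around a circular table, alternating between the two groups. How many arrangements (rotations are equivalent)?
Fix one of the robots: (3-1)! ways for the remaining robots, × 3! ways for the managers = 2 × 6 = 12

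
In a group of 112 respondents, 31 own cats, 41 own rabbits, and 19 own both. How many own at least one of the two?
|A∪B| = |A| + |B| - |A∩B| = 31 + 41 - 19 = 53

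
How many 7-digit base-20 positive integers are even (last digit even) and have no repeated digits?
Last∈{0,2,4,6,8,10,12,14,16,18}. Last=0: 19535040. Last nonzero: 9×18×P(18,5) = 166561920. Total = 186096960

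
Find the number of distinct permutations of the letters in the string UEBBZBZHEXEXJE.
14! / (2! × 4! × 3! × 2! × 1! × 1! × 1!) = 151351200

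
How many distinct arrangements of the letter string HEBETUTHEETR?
12! / (1! × 3! × 1! × 1! × 2! × 4!) = 1663200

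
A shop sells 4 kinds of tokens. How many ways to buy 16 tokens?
C(16+4-1, 4-1) = C(19, 3) = 969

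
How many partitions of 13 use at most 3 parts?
By conjugation, equals partitions of 13 into parts ≤ 3. Let r_j(i) = number of partitions of i into parts ≤ j, for i = 0..13. r_1(i) = 1 for all i; r_j(i) = r_{j-1}(i) + r_j(i-j). Rows j = 2..3: ≤2: 1 1 2 2 3 3 4 4 5 5 6 6 7 7; ≤3: 1 1 2 3 4 5 7 8 10 12 14 16 19 21. r_3(13) = 21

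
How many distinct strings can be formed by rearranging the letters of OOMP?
4! / (1! × 2! × 1!) = 12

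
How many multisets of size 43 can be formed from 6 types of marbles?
C(43+6-1, 6-1) = C(48, 5) = 1712304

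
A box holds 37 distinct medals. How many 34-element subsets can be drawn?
C(37,34) = 37!/(34!×3!) = 7770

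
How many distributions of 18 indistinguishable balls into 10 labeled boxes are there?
C(18+10-1, 10-1) = C(27, 9) = 4686825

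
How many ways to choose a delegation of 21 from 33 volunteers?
C(33,21) = 33!/(21!×12!) = 354817320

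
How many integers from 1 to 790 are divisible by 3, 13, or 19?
⌊790/3⌋+⌊790/13⌋+⌊790/19⌋ - ⌊790/39⌋-⌊790/57⌋-⌊790/247⌋ + ⌊790/741⌋ = 263+60+41 - 20-13-3 + 1 = 329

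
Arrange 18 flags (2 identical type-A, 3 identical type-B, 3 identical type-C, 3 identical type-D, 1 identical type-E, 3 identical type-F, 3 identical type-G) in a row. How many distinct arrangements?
18! / (2! × 3! × 3! × 3! × 1! × 3! × 3!) = 411675264000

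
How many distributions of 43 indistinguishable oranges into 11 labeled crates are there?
C(43+11-1, 11-1) = C(53, 10) = 19499099620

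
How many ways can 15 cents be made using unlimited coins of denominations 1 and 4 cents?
Coefficient of x^15 in 1/(1-x^1) · 1/(1-x^4). Use j coins of 4 for j = 0..⌊15/4⌋ = 3, the rest in 1s: 3 + 1 = 4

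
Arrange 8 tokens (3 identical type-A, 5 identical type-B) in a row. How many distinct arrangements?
8! / (3! × 5!) = 56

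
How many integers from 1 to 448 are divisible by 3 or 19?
⌊448/3⌋ + ⌊448/19⌋ - ⌊448/57⌋ = 149 + 23 - 7 = 165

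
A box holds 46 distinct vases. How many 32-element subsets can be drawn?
C(46,32) = 46!/(32!×14!) = 239877544005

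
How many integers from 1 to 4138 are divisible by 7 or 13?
⌊4138/7⌋ + ⌊4138/13⌋ - ⌊4138/91⌋ = 591 + 318 - 45 = 864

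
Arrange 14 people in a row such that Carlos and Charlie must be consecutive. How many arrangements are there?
Treat the 2 as one block: (14-2+1)! × 2! = 6227020800 × 2 = 12454041600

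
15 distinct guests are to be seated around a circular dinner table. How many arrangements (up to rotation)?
Circular: fix one position, arrange the rest. (15-1)! = 87178291200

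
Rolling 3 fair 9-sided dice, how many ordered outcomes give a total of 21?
Coefficient of x^21 in (x + x² + ... + x^9)^3. By inclusion-exclusion on dice exceeding 9: Σ_j (-1)^j C(3,j)·C(21-1-9j, 2) = C(3,0)·C(20,2) - C(3,1)·C(11,2) + C(3,2)·C(2,2) = 1·190 - 3·55 + 3·1 = 28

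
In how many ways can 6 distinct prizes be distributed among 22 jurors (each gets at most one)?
P(22,6) = 22!/(22-6)! = 53721360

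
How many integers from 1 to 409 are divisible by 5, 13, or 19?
⌊409/5⌋+⌊409/13⌋+⌊409/19⌋ - ⌊409/65⌋-⌊409/95⌋-⌊409/247⌋ + ⌊409/1235⌋ = 81+31+21 - 6-4-1 + 0 = 122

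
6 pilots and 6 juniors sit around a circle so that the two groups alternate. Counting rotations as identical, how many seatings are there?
Fix one of the pilots: (6-1)! ways for the remaining pilots, × 6! ways for the juniors = 120 × 720 = 86400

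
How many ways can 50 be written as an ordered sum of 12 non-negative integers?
C(50+12-1, 12-1) = C(61, 11) = 418094152866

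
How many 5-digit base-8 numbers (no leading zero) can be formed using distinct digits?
First digit: 7 choices (nonzero). Then descending: 7 × 7 × 6 × 5 × 4 = 5880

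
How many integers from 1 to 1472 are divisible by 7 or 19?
⌊1472/7⌋ + ⌊1472/19⌋ - ⌊1472/133⌋ = 210 + 77 - 11 = 276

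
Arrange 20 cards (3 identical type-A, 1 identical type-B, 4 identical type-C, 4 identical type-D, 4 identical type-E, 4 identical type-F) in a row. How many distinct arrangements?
20! / (3! × 1! × 4! × 4! × 4! × 4!) = 1222160940000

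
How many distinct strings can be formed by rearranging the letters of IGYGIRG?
7! / (1! × 3! × 2! × 1!) = 420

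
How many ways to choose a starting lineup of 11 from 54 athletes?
C(54,11) = 54!/(11!×43!) = 95722852680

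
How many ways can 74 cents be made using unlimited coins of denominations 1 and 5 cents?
Coefficient of x^74 in 1/(1-x^1) · 1/(1-x^5). Use j coins of 5 for j = 0..⌊74/5⌋ = 14, the rest in 1s: 14 + 1 = 15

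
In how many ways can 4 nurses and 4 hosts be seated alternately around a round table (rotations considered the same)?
Fix one of the nurses: (4-1)! ways for the remaining nurses, × 4! ways for the hosts = 6 × 24 = 144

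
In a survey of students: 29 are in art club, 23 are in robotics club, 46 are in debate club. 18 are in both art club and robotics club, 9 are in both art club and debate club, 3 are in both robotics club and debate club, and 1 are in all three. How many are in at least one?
|A∪B∪C| = 29+23+46-18-9-3+1 = 69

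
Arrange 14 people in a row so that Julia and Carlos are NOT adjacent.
Total - adjacent = 14! - (14-1)!×2 = 87178291200 - 12454041600 = 74724249600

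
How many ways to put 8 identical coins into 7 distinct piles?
C(8+7-1, 7-1) = C(14, 6) = 3003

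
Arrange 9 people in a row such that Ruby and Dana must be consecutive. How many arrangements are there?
Treat the 2 as one block: (9-2+1)! × 2! = 40320 × 2 = 80640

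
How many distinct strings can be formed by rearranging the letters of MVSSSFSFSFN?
11! / (1! × 5! × 1! × 1! × 3!) = 55440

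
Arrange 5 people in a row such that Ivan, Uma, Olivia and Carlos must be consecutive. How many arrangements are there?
Treat the 4 as one block: (5-4+1)! × 4! = 2 × 24 = 48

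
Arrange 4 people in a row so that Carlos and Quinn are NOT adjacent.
Total - adjacent = 4! - (4-1)!×2 = 24 - 12 = 12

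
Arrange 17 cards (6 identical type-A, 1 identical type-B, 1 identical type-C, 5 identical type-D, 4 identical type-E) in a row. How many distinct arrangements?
17! / (6! × 1! × 1! × 5! × 4!) = 171531360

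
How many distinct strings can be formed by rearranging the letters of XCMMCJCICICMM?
13! / (1! × 2! × 4! × 1! × 5!) = 1081080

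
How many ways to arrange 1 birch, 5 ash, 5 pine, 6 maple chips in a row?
17! / (1! × 5! × 5! × 6!) = 34306272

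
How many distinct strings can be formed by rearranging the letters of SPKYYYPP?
8! / (3! × 1! × 3! × 1!) = 1120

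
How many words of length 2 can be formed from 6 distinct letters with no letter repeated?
P(6,2) = 6!/(6-2)! = 30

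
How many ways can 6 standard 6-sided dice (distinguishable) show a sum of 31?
Coefficient of x^31 in (x + x² + ... + x^6)^6. By inclusion-exclusion on dice exceeding 6: Σ_j (-1)^j C(6,j)·C(31-1-6j, 5) = C(6,0)·C(30,5) - C(6,1)·C(24,5) + C(6,2)·C(18,5) - C(6,3)·C(12,5) + C(6,4)·C(6,5) = 1·142506 - 6·42504 + 15·8568 - 20·792 + 15·6 = 252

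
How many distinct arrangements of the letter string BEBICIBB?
8! / (2! × 1! × 1! × 4!) = 840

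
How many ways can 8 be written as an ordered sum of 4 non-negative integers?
C(8+4-1, 4-1) = C(11, 3) = 165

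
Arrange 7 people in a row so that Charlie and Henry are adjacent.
Treat as block: (7-1)! × 2! = 720 × 2 = 1440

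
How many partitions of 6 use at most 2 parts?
By conjugation, equals partitions of 6 into parts ≤ 2. Let r_j(i) = number of partitions of i into parts ≤ j, for i = 0..6. r_1(i) = 1 for all i; r_j(i) = r_{j-1}(i) + r_j(i-j). Rows j = 2..2: ≤2: 1 1 2 2 3 3 4. r_2(6) = 4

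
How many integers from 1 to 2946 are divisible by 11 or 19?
⌊2946/11⌋ + ⌊2946/19⌋ - ⌊2946/209⌋ = 267 + 155 - 14 = 408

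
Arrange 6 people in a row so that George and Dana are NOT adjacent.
Total - adjacent = 6! - (6-1)!×2 = 720 - 240 = 480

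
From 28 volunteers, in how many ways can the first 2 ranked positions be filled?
P(28,2) = 28!/(28-2)! = 756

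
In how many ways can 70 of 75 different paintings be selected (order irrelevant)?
C(75,70) = 75!/(70!×5!) = 17259390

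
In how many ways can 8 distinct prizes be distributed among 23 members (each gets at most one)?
P(23,8) = 23!/(23-8)! = 19769460480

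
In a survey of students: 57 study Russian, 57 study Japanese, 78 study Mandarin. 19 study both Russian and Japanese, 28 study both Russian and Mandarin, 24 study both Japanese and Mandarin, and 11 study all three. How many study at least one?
|A∪B∪C| = 57+57+78-19-28-24+11 = 132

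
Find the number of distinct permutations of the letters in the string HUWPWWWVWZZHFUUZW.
17! / (3! × 6! × 1! × 3! × 1! × 1! × 2!) = 6861254400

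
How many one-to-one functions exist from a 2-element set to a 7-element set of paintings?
P(7,2) = 7!/(7-2)! = 42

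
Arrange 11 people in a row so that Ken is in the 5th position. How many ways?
Fix one position: (11-1)! = 3628800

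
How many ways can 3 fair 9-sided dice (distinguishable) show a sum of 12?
Coefficient of x^12 in (x + x² + ... + x^9)^3. By inclusion-exclusion on dice exceeding 9: Σ_j (-1)^j C(3,j)·C(12-1-9j, 2) = C(3,0)·C(11,2) - C(3,1)·C(2,2) = 1·55 - 3·1 = 52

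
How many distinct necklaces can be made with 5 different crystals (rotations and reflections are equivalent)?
(5-1)!/2 = 24/2 = 12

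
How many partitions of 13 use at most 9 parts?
By conjugation, equals partitions of 13 into parts ≤ 9. Let r_j(i) = number of partitions of i into parts ≤ j, for i = 0..13. r_1(i) = 1 for all i; r_j(i) = r_{j-1}(i) + r_j(i-j). Rows j = 2..9: ≤2: 1 1 2 2 3 3 4 4 5 5 6 6 7 7; ≤3: 1 1 2 3 4 5 7 8 10 12 14 16 19 21; ≤4: 1 1 2 3 5 6 9 11 15 18 23 27 34 39; ≤5: 1 1 2 3 5 7 10 13 18 23 30 37 47 57; ≤6: 1 1 2 3 5 7 11 14 20 26 35 44 58 71; ≤7: 1 1 2 3 5 7 11 15 21 28 38 49 65 82; ≤8: 1 1 2 3 5 7 11 15 22 29 40 52 70 89; ≤9: 1 1 2 3 5 7 11 15 22 30 41 54 73 94. r_9(13) = 94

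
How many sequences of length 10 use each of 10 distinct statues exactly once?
10! = 3628800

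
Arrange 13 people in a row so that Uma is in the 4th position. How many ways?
Fix one position: (13-1)! = 479001600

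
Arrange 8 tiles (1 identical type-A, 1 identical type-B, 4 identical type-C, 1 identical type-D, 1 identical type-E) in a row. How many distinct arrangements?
8! / (1! × 1! × 4! × 1! × 1!) = 1680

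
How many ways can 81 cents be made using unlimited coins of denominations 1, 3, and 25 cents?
Coefficient of x^81 in 1/(1-x^1) · 1/(1-x^3) · 1/(1-x^25). Case on j = number of 25-cent coins (j = 0..3); remainder r = 81 - 25j is made from {1,3} in ⌊r/3⌋+1 ways. r = 81, 56, 31, 6 → 28 + 19 + 11 + 3 = 61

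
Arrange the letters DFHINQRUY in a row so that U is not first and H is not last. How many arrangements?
By inclusion-exclusion: 9! - 2×(9-1)! + (9-2)! = 362880 - 80640 + 5040 = 287280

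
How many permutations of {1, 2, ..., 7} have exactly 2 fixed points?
Choose the 2 fixed points C(7,2) = 21, derange the rest: !5 = Σ_{j=0}^{5} (-1)^j·5!/j! = 120 - 120 + 60 - 20 + 5 - 1 = 44. Product = 21 × 44 = 924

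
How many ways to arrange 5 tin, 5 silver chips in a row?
10! / (5! × 5!) = 252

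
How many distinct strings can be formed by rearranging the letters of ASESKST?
7! / (1! × 1! × 3! × 1! × 1!) = 840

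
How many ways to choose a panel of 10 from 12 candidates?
C(12,10) = 12!/(10!×2!) = 66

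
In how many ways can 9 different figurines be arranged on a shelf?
9! = 362880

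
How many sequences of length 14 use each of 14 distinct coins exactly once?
14! = 87178291200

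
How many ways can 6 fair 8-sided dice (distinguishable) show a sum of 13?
Coefficient of x^13 in (x + x² + ... + x^8)^6. By inclusion-exclusion on dice exceeding 8: Σ_j (-1)^j C(6,j)·C(13-1-8j, 5) = C(6,0)·C(12,5) = 1·792 = 792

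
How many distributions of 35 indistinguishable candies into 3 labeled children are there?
C(35+3-1, 3-1) = C(37, 2) = 666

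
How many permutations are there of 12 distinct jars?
12! = 479001600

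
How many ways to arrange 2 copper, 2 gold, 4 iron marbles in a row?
8! / (2! × 2! × 4!) = 420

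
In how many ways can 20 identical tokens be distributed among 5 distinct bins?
C(20+5-1, 5-1) = C(24, 4) = 10626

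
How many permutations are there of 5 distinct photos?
5! = 120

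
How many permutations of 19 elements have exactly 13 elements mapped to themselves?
Choose the 13 fixed points C(19,13) = 27132, derange the rest: !6 = Σ_{j=0}^{6} (-1)^j·6!/j! = 720 - 720 + 360 - 120 + 30 - 6 + 1 = 265. Product = 27132 × 265 = 7189980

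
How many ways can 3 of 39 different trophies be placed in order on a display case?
P(39,3) = 39!/(39-3)! = 54834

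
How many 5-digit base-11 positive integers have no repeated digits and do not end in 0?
Last digit: 10 nonzero choices. First digit: 9 (nonzero, ≠last). Middle 3: P(9,3) = 504. Total = 45360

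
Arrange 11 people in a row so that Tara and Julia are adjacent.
Treat as block: (11-1)! × 2! = 3628800 × 2 = 7257600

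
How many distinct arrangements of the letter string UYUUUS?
6! / (1! × 1! × 4!) = 30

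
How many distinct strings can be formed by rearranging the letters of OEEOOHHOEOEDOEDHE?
17! / (2! × 6! × 6! × 3!) = 57177120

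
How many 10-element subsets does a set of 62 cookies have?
C(62,10) = 62!/(10!×52!) = 107518933731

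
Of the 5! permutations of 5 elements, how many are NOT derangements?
Complement of the derangements. !5 = Σ_{j=0}^{5} (-1)^j·5!/j! = 120 - 120 + 60 - 20 + 5 - 1 = 44. 5! - !5 = 120 - 44 = 76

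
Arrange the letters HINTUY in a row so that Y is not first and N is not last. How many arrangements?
By inclusion-exclusion: 6! - 2×(6-1)! + (6-2)! = 720 - 240 + 24 = 504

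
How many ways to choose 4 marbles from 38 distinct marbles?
C(38,4) = 38!/(4!×34!) = 73815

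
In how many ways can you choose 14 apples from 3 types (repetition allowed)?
C(14+3-1, 3-1) = C(16, 2) = 120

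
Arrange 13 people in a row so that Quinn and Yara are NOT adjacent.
Total - adjacent = 13! - (13-1)!×2 = 6227020800 - 958003200 = 5269017600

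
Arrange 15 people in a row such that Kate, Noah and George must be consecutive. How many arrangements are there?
Treat the 3 as one block: (15-3+1)! × 3! = 6227020800 × 6 = 37362124800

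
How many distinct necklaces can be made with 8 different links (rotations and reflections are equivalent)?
(8-1)!/2 = 5040/2 = 2520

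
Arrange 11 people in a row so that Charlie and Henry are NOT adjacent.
Total - adjacent = 11! - (11-1)!×2 = 39916800 - 7257600 = 32659200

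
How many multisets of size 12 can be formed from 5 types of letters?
C(12+5-1, 5-1) = C(16, 4) = 1820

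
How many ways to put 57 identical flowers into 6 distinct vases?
C(57+6-1, 6-1) = C(62, 5) = 6471002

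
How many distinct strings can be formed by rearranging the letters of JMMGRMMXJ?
9! / (2! × 4! × 1! × 1! × 1!) = 7560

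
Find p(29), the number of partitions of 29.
Pentagonal recurrence p(n) = p(n-1) + p(n-2) - p(n-5) - p(n-7) + p(n-12) + p(n-15) - ... gives p(0..28) = 1, 1, 2, 3, 5, 7, 11, 15, 22, 30, 42, 56, 77, 101, 135, 176, 231, 297, 385, 490, 627, 792, 1002, 1255, 1575, 1958, 2436, 3010, 3718. p(29) = p(28) + p(27) - p(24) - p(22) + p(17) + p(14) - p(7) - p(3) = 3718 + 3010 - 1575 - 1002 + 297 + 135 - 15 - 3 = 4565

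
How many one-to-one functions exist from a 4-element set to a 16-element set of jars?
P(16,4) = 16!/(16-4)! = 43680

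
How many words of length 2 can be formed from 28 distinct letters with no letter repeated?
P(28,2) = 28!/(28-2)! = 756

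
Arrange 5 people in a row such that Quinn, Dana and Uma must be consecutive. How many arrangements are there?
Treat the 3 as one block: (5-3+1)! × 3! = 6 × 6 = 36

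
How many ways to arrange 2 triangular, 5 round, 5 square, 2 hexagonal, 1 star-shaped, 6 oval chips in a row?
21! / (2! × 5! × 5! × 2! × 1! × 6!) = 1231938227520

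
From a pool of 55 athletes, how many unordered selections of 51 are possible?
C(55,51) = 55!/(51!×4!) = 341055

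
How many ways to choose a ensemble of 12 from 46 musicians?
C(46,12) = 46!/(12!×34!) = 38910617655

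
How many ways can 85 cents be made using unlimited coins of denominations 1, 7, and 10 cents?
Coefficient of x^85 in 1/(1-x^1) · 1/(1-x^7) · 1/(1-x^10). Case on j = number of 10-cent coins (j = 0..8); remainder r = 85 - 10j is made from {1,7} in ⌊r/7⌋+1 ways. r = 85, 75, 65, 55, 45, 35, 25, 15, 5 → 13 + 11 + 10 + 8 + 7 + 6 + 4 + 3 + 1 = 63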